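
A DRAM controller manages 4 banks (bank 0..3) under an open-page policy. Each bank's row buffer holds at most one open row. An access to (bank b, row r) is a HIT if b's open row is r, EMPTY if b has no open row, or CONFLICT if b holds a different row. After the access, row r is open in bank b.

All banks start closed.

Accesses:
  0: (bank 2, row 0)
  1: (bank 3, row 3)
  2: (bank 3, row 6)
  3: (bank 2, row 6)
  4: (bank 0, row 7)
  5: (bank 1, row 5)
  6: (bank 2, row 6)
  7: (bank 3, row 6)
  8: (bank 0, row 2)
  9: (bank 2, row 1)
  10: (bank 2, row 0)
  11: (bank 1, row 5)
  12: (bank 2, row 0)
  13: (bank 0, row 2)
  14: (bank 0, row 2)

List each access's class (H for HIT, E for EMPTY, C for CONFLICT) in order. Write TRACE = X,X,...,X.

TRACE = E,E,C,C,E,E,H,H,C,C,C,H,H,H,H

#0 (2,0) E
#1 (3,3) E
#2 (3,6) C  (was 3)
#3 (2,6) C  (was 0)
#4 (0,7) E
#5 (1,5) E
#6 (2,6) H  (was 6)
#7 (3,6) H  (was 6)
#8 (0,2) C  (was 7)
#9 (2,1) C  (was 6)
#10 (2,0) C  (was 1)
#11 (1,5) H  (was 5)
#12 (2,0) H  (was 0)
#13 (0,2) H  (was 2)
#14 (0,2) H  (was 2)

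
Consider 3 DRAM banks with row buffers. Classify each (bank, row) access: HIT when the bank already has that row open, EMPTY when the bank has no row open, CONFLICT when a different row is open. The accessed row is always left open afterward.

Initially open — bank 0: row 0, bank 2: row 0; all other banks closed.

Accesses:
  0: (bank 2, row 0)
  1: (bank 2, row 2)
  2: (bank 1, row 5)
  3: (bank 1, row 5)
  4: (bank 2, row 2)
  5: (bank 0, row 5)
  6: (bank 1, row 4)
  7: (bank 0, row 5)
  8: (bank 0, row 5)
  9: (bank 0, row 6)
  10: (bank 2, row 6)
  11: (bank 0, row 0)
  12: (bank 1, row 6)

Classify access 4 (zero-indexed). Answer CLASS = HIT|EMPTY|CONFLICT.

0: bank 2 row 0 — prev 0 → HIT
1: bank 2 row 2 — prev 0 → CONFLICT
2: bank 1 row 5 — prev None → EMPTY
3: bank 1 row 5 — prev 5 → HIT
4: bank 2 row 2 — prev 2 → HIT
5: bank 0 row 5 — prev 0 → CONFLICT
6: bank 1 row 4 — prev 5 → CONFLICT
7: bank 0 row 5 — prev 5 → HIT
8: bank 0 row 5 — prev 5 → HIT
9: bank 0 row 6 — prev 5 → CONFLICT
10: bank 2 row 6 — prev 2 → CONFLICT
11: bank 0 row 0 — prev 6 → CONFLICT
12: bank 1 row 6 — prev 4 → CONFLICT

CLASS = HIT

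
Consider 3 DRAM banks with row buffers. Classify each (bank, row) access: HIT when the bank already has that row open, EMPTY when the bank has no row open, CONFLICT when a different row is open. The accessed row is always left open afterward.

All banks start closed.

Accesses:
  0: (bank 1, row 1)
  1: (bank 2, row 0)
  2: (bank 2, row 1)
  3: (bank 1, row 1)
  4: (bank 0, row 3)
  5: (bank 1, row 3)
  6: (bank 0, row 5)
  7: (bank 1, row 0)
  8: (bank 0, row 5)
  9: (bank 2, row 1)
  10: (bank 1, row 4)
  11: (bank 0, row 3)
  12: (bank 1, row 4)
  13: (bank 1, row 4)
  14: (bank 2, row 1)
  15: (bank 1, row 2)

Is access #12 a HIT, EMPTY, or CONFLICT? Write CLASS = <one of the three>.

CLASS = HIT

#0 (1,1) E
#1 (2,0) E
#2 (2,1) C  (was 0)
#3 (1,1) H  (was 1)
#4 (0,3) E
#5 (1,3) C  (was 1)
#6 (0,5) C  (was 3)
#7 (1,0) C  (was 3)
#8 (0,5) H  (was 5)
#9 (2,1) H  (was 1)
#10 (1,4) C  (was 0)
#11 (0,3) C  (was 5)
#12 (1,4) H  (was 4)
#13 (1,4) H  (was 4)
#14 (2,1) H  (was 1)
#15 (1,2) C  (was 4)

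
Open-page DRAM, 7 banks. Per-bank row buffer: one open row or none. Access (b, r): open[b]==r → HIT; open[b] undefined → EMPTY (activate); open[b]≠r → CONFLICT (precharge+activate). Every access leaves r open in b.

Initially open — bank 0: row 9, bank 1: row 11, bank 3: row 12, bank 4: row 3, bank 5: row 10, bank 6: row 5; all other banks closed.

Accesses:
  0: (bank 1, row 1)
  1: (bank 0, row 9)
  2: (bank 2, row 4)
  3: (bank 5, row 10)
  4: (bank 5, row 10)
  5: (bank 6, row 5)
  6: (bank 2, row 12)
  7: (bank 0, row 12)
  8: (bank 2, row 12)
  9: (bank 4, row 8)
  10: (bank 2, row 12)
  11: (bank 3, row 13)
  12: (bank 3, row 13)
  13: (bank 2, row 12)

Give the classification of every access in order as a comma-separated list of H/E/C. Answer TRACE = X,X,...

#0 (1,1) C  (was 11)
#1 (0,9) H  (was 9)
#2 (2,4) E
#3 (5,10) H  (was 10)
#4 (5,10) H  (was 10)
#5 (6,5) H  (was 5)
#6 (2,12) C  (was 4)
#7 (0,12) C  (was 9)
#8 (2,12) H  (was 12)
#9 (4,8) C  (was 3)
#10 (2,12) H  (was 12)
#11 (3,13) C  (was 12)
#12 (3,13) H  (was 13)
#13 (2,12) H  (was 12)

TRACE = C,H,E,H,H,H,C,C,H,C,H,C,H,H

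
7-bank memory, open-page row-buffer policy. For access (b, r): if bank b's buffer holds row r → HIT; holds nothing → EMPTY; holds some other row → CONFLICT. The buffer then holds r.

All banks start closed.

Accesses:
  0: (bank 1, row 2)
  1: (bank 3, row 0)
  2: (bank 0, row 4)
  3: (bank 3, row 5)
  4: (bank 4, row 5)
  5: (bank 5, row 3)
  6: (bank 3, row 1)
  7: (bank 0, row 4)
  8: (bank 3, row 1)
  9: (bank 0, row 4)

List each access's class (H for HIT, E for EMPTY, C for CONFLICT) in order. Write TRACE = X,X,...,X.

TRACE = E,E,E,C,E,E,C,H,H,H

step 0: bank1 None->2 [EMPTY]
step 1: bank3 None->0 [EMPTY]
step 2: bank0 None->4 [EMPTY]
step 3: bank3 0->5 [CONFLICT]
step 4: bank4 None->5 [EMPTY]
step 5: bank5 None->3 [EMPTY]
step 6: bank3 5->1 [CONFLICT]
step 7: bank0 4->4 [HIT]
step 8: bank3 1->1 [HIT]
step 9: bank0 4->4 [HIT]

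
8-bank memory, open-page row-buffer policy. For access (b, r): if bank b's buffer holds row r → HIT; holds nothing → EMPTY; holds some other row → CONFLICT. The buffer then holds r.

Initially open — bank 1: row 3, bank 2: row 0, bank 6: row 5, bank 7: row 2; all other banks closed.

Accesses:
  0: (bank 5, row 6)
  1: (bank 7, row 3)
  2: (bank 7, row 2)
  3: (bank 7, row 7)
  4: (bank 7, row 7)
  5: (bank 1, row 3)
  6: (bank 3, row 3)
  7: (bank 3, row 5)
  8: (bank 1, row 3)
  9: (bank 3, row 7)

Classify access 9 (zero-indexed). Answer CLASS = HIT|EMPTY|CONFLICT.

CLASS = CONFLICT

#0 (5,6) E
#1 (7,3) C  (was 2)
#2 (7,2) C  (was 3)
#3 (7,7) C  (was 2)
#4 (7,7) H  (was 7)
#5 (1,3) H  (was 3)
#6 (3,3) E
#7 (3,5) C  (was 3)
#8 (1,3) H  (was 3)
#9 (3,7) C  (was 5)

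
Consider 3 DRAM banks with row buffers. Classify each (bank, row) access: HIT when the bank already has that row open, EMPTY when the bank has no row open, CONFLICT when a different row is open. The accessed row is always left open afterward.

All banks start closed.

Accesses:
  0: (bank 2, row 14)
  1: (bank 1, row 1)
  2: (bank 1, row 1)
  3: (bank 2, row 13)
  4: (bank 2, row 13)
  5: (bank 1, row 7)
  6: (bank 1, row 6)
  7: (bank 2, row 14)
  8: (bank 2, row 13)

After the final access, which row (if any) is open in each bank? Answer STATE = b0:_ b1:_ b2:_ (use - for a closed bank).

0: bank 2 row 14 — prev None → EMPTY
1: bank 1 row 1 — prev None → EMPTY
2: bank 1 row 1 — prev 1 → HIT
3: bank 2 row 13 — prev 14 → CONFLICT
4: bank 2 row 13 — prev 13 → HIT
5: bank 1 row 7 — prev 1 → CONFLICT
6: bank 1 row 6 — prev 7 → CONFLICT
7: bank 2 row 14 — prev 13 → CONFLICT
8: bank 2 row 13 — prev 14 → CONFLICT

STATE = b0:- b1:6 b2:13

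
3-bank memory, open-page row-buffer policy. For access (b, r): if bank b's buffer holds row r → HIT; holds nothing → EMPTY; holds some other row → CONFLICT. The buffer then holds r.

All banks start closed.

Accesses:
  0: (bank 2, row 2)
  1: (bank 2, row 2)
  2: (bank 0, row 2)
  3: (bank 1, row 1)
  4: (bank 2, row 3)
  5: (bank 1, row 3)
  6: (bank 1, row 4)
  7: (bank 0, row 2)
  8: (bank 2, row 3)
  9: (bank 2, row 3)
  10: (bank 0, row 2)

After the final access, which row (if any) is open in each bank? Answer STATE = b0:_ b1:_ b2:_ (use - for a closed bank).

STATE = b0:2 b1:4 b2:3

0: bank 2 row 2 — prev None → EMPTY
1: bank 2 row 2 — prev 2 → HIT
2: bank 0 row 2 — prev None → EMPTY
3: bank 1 row 1 — prev None → EMPTY
4: bank 2 row 3 — prev 2 → CONFLICT
5: bank 1 row 3 — prev 1 → CONFLICT
6: bank 1 row 4 — prev 3 → CONFLICT
7: bank 0 row 2 — prev 2 → HIT
8: bank 2 row 3 — prev 3 → HIT
9: bank 2 row 3 — prev 3 → HIT
10: bank 0 row 2 — prev 2 → HIT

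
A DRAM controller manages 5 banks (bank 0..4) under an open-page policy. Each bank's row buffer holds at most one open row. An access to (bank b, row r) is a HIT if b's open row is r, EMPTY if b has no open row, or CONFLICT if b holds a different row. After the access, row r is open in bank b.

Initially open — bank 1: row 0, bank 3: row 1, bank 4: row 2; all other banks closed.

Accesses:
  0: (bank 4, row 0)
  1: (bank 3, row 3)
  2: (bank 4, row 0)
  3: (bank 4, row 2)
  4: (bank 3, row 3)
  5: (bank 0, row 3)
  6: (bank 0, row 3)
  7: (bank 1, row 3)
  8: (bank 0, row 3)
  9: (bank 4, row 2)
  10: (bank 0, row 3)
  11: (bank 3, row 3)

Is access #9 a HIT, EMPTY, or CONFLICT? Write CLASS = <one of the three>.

CLASS = HIT

#0 (4,0) C  (was 2)
#1 (3,3) C  (was 1)
#2 (4,0) H  (was 0)
#3 (4,2) C  (was 0)
#4 (3,3) H  (was 3)
#5 (0,3) E
#6 (0,3) H  (was 3)
#7 (1,3) C  (was 0)
#8 (0,3) H  (was 3)
#9 (4,2) H  (was 2)
#10 (0,3) H  (was 3)
#11 (3,3) H  (was 3)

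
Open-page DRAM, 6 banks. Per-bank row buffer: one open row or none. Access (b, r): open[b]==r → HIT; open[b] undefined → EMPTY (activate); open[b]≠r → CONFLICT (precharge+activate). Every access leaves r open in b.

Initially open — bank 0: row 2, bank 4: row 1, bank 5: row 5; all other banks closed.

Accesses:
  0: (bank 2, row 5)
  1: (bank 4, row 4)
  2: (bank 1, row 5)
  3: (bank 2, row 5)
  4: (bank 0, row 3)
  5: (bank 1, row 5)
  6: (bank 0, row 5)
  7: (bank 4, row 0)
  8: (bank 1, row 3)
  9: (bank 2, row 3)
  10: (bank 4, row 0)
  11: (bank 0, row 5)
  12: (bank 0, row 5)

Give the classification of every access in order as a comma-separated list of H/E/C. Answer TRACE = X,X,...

TRACE = E,C,E,H,C,H,C,C,C,C,H,H,H

  [0] b2 r5: no row ⇒ E
  [1] b4 r4: had r1 ⇒ C
  [2] b1 r5: no row ⇒ E
  [3] b2 r5: had r5 ⇒ H
  [4] b0 r3: had r2 ⇒ C
  [5] b1 r5: had r5 ⇒ H
  [6] b0 r5: had r3 ⇒ C
  [7] b4 r0: had r4 ⇒ C
  [8] b1 r3: had r5 ⇒ C
  [9] b2 r3: had r5 ⇒ C
  [10] b4 r0: had r0 ⇒ H
  [11] b0 r5: had r5 ⇒ H
  [12] b0 r5: had r5 ⇒ H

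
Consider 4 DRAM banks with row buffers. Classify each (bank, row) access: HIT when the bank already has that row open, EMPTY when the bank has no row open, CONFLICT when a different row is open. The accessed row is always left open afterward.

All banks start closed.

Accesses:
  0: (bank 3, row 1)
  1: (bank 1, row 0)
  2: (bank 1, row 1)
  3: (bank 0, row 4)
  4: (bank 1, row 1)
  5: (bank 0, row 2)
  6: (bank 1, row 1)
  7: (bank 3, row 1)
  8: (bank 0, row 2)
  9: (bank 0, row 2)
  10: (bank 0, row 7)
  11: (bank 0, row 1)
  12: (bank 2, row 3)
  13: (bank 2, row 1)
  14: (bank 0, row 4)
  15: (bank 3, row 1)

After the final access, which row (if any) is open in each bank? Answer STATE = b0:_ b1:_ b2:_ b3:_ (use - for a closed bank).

step 0: bank3 None->1 [EMPTY]
step 1: bank1 None->0 [EMPTY]
step 2: bank1 0->1 [CONFLICT]
step 3: bank0 None->4 [EMPTY]
step 4: bank1 1->1 [HIT]
step 5: bank0 4->2 [CONFLICT]
step 6: bank1 1->1 [HIT]
step 7: bank3 1->1 [HIT]
step 8: bank0 2->2 [HIT]
step 9: bank0 2->2 [HIT]
step 10: bank0 2->7 [CONFLICT]
step 11: bank0 7->1 [CONFLICT]
step 12: bank2 None->3 [EMPTY]
step 13: bank2 3->1 [CONFLICT]
step 14: bank0 1->4 [CONFLICT]
step 15: bank3 1->1 [HIT]

STATE = b0:4 b1:1 b2:1 b3:1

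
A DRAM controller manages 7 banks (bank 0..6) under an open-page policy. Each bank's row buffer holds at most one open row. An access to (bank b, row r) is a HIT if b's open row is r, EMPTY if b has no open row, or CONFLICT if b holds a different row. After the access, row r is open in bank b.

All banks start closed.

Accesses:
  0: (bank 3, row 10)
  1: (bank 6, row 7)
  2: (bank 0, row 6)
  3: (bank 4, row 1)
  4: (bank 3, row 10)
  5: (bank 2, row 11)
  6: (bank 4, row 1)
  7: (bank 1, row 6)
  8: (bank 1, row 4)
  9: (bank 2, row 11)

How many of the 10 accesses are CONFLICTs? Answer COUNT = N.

COUNT = 1

step 0: bank3 None->10 [EMPTY]
step 1: bank6 None->7 [EMPTY]
step 2: bank0 None->6 [EMPTY]
step 3: bank4 None->1 [EMPTY]
step 4: bank3 10->10 [HIT]
step 5: bank2 None->11 [EMPTY]
step 6: bank4 1->1 [HIT]
step 7: bank1 None->6 [EMPTY]
step 8: bank1 6->4 [CONFLICT]
step 9: bank2 11->11 [HIT]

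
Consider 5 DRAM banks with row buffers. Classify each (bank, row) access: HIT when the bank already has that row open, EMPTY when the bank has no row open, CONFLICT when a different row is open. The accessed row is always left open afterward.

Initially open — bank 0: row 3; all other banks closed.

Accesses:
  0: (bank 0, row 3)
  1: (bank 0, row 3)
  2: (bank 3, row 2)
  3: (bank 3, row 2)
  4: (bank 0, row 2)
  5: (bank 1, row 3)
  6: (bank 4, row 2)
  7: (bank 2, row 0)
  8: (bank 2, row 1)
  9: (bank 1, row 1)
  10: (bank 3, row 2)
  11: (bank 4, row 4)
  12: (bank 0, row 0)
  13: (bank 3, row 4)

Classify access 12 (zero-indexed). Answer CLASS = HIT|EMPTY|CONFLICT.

#0 (0,3) H  (was 3)
#1 (0,3) H  (was 3)
#2 (3,2) E
#3 (3,2) H  (was 2)
#4 (0,2) C  (was 3)
#5 (1,3) E
#6 (4,2) E
#7 (2,0) E
#8 (2,1) C  (was 0)
#9 (1,1) C  (was 3)
#10 (3,2) H  (was 2)
#11 (4,4) C  (was 2)
#12 (0,0) C  (was 2)
#13 (3,4) C  (was 2)

CLASS = CONFLICT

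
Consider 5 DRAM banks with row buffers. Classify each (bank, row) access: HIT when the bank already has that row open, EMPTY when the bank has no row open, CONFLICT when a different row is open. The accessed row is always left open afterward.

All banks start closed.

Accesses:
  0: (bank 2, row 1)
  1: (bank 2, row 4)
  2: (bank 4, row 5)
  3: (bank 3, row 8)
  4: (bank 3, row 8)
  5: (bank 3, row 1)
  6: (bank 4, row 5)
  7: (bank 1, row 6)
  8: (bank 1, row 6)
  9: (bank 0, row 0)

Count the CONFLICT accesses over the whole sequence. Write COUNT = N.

COUNT = 2

step 0: bank2 None->1 [EMPTY]
step 1: bank2 1->4 [CONFLICT]
step 2: bank4 None->5 [EMPTY]
step 3: bank3 None->8 [EMPTY]
step 4: bank3 8->8 [HIT]
step 5: bank3 8->1 [CONFLICT]
step 6: bank4 5->5 [HIT]
step 7: bank1 None->6 [EMPTY]
step 8: bank1 6->6 [HIT]
step 9: bank0 None->0 [EMPTY]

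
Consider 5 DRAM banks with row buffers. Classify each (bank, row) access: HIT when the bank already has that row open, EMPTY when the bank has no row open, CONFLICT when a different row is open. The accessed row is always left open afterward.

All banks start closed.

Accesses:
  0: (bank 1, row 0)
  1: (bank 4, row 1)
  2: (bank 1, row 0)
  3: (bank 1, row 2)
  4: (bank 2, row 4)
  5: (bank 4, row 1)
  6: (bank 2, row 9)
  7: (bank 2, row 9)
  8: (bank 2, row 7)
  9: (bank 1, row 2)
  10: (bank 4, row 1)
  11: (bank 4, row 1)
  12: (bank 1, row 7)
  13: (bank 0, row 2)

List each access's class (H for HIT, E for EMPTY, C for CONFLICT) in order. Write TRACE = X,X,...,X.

TRACE = E,E,H,C,E,H,C,H,C,H,H,H,C,E

0: bank 1 row 0 — prev None → EMPTY
1: bank 4 row 1 — prev None → EMPTY
2: bank 1 row 0 — prev 0 → HIT
3: bank 1 row 2 — prev 0 → CONFLICT
4: bank 2 row 4 — prev None → EMPTY
5: bank 4 row 1 — prev 1 → HIT
6: bank 2 row 9 — prev 4 → CONFLICT
7: bank 2 row 9 — prev 9 → HIT
8: bank 2 row 7 — prev 9 → CONFLICT
9: bank 1 row 2 — prev 2 → HIT
10: bank 4 row 1 — prev 1 → HIT
11: bank 4 row 1 — prev 1 → HIT
12: bank 1 row 7 — prev 2 → CONFLICT
13: bank 0 row 2 — prev None → EMPTY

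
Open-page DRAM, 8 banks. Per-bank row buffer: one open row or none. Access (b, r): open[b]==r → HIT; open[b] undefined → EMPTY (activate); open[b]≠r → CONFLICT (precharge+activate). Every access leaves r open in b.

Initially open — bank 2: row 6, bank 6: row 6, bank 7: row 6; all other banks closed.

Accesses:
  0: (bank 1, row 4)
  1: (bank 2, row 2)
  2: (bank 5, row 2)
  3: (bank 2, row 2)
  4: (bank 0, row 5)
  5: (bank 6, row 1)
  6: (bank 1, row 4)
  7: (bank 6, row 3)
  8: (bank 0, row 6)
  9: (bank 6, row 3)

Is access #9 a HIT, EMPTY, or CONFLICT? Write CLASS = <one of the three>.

CLASS = HIT

  [0] b1 r4: no row ⇒ E
  [1] b2 r2: had r6 ⇒ C
  [2] b5 r2: no row ⇒ E
  [3] b2 r2: had r2 ⇒ H
  [4] b0 r5: no row ⇒ E
  [5] b6 r1: had r6 ⇒ C
  [6] b1 r4: had r4 ⇒ H
  [7] b6 r3: had r1 ⇒ C
  [8] b0 r6: had r5 ⇒ C
  [9] b6 r3: had r3 ⇒ H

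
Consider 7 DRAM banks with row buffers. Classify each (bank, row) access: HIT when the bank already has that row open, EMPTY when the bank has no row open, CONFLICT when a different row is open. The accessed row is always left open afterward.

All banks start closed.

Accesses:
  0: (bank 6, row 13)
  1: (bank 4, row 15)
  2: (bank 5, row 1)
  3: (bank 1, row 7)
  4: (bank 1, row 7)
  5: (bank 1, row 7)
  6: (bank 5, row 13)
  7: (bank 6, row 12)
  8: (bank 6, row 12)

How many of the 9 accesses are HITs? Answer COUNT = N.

COUNT = 3

  [0] b6 r13: no row ⇒ E
  [1] b4 r15: no row ⇒ E
  [2] b5 r1: no row ⇒ E
  [3] b1 r7: no row ⇒ E
  [4] b1 r7: had r7 ⇒ H
  [5] b1 r7: had r7 ⇒ H
  [6] b5 r13: had r1 ⇒ C
  [7] b6 r12: had r13 ⇒ C
  [8] b6 r12: had r12 ⇒ H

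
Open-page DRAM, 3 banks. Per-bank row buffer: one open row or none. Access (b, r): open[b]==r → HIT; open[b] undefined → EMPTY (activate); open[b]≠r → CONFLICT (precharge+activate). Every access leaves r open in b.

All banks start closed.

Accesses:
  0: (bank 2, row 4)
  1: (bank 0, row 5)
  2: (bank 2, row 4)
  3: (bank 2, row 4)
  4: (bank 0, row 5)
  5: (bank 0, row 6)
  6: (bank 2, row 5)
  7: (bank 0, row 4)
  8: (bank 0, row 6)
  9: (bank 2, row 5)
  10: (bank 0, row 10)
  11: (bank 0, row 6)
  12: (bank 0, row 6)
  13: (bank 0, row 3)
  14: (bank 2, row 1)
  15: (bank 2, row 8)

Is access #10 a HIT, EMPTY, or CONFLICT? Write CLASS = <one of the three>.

CLASS = CONFLICT

step 0: bank2 None->4 [EMPTY]
step 1: bank0 None->5 [EMPTY]
step 2: bank2 4->4 [HIT]
step 3: bank2 4->4 [HIT]
step 4: bank0 5->5 [HIT]
step 5: bank0 5->6 [CONFLICT]
step 6: bank2 4->5 [CONFLICT]
step 7: bank0 6->4 [CONFLICT]
step 8: bank0 4->6 [CONFLICT]
step 9: bank2 5->5 [HIT]
step 10: bank0 6->10 [CONFLICT]
step 11: bank0 10->6 [CONFLICT]
step 12: bank0 6->6 [HIT]
step 13: bank0 6->3 [CONFLICT]
step 14: bank2 5->1 [CONFLICT]
step 15: bank2 1->8 [CONFLICT]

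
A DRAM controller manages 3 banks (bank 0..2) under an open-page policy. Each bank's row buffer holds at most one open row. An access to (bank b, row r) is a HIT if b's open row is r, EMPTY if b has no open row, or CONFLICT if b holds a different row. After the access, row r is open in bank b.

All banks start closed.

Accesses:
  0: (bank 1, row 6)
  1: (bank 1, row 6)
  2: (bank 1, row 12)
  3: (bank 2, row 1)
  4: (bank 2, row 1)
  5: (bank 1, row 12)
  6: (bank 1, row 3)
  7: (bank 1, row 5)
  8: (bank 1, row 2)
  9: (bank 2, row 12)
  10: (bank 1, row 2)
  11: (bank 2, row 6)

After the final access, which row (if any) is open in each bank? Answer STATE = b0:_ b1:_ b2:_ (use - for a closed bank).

STATE = b0:- b1:2 b2:6

  [0] b1 r6: no row ⇒ E
  [1] b1 r6: had r6 ⇒ H
  [2] b1 r12: had r6 ⇒ C
  [3] b2 r1: no row ⇒ E
  [4] b2 r1: had r1 ⇒ H
  [5] b1 r12: had r12 ⇒ H
  [6] b1 r3: had r12 ⇒ C
  [7] b1 r5: had r3 ⇒ C
  [8] b1 r2: had r5 ⇒ C
  [9] b2 r12: had r1 ⇒ C
  [10] b1 r2: had r2 ⇒ H
  [11] b2 r6: had r12 ⇒ C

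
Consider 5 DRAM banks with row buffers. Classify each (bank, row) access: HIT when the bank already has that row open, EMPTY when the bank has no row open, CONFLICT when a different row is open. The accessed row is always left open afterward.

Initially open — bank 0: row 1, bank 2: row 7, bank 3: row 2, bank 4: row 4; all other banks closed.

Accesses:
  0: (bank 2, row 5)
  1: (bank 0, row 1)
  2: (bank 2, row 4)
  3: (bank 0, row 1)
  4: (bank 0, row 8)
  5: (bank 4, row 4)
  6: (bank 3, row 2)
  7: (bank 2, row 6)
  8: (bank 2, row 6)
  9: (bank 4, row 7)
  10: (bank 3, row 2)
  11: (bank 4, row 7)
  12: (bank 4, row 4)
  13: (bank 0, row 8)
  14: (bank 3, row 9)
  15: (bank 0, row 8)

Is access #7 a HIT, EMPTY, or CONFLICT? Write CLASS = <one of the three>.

0: bank 2 row 5 — prev 7 → CONFLICT
1: bank 0 row 1 — prev 1 → HIT
2: bank 2 row 4 — prev 5 → CONFLICT
3: bank 0 row 1 — prev 1 → HIT
4: bank 0 row 8 — prev 1 → CONFLICT
5: bank 4 row 4 — prev 4 → HIT
6: bank 3 row 2 — prev 2 → HIT
7: bank 2 row 6 — prev 4 → CONFLICT
8: bank 2 row 6 — prev 6 → HIT
9: bank 4 row 7 — prev 4 → CONFLICT
10: bank 3 row 2 — prev 2 → HIT
11: bank 4 row 7 — prev 7 → HIT
12: bank 4 row 4 — prev 7 → CONFLICT
13: bank 0 row 8 — prev 8 → HIT
14: bank 3 row 9 — prev 2 → CONFLICT
15: bank 0 row 8 — prev 8 → HIT

CLASS = CONFLICT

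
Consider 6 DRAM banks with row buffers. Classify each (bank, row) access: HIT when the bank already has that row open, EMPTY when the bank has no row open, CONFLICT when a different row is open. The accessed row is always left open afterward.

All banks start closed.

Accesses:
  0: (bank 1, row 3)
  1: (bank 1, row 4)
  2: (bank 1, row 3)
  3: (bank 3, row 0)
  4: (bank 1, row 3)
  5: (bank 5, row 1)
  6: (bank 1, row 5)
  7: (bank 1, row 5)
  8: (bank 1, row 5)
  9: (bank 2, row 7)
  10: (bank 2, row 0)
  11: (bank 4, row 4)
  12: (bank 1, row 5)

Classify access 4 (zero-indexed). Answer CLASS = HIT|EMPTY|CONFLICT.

CLASS = HIT

0: bank 1 row 3 — prev None → EMPTY
1: bank 1 row 4 — prev 3 → CONFLICT
2: bank 1 row 3 — prev 4 → CONFLICT
3: bank 3 row 0 — prev None → EMPTY
4: bank 1 row 3 — prev 3 → HIT
5: bank 5 row 1 — prev None → EMPTY
6: bank 1 row 5 — prev 3 → CONFLICT
7: bank 1 row 5 — prev 5 → HIT
8: bank 1 row 5 — prev 5 → HIT
9: bank 2 row 7 — prev None → EMPTY
10: bank 2 row 0 — prev 7 → CONFLICT
11: bank 4 row 4 — prev None → EMPTY
12: bank 1 row 5 — prev 5 → HIT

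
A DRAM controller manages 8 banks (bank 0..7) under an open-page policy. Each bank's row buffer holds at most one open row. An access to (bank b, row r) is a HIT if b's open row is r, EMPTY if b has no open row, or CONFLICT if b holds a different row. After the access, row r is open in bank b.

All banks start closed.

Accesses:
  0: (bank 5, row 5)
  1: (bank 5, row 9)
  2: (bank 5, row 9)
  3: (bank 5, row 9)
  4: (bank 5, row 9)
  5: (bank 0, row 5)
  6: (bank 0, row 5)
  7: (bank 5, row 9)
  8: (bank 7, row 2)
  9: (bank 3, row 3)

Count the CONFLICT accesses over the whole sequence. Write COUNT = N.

COUNT = 1

0: bank 5 row 5 — prev None → EMPTY
1: bank 5 row 9 — prev 5 → CONFLICT
2: bank 5 row 9 — prev 9 → HIT
3: bank 5 row 9 — prev 9 → HIT
4: bank 5 row 9 — prev 9 → HIT
5: bank 0 row 5 — prev None → EMPTY
6: bank 0 row 5 — prev 5 → HIT
7: bank 5 row 9 — prev 9 → HIT
8: bank 7 row 2 — prev None → EMPTY
9: bank 3 row 3 — prev None → EMPTY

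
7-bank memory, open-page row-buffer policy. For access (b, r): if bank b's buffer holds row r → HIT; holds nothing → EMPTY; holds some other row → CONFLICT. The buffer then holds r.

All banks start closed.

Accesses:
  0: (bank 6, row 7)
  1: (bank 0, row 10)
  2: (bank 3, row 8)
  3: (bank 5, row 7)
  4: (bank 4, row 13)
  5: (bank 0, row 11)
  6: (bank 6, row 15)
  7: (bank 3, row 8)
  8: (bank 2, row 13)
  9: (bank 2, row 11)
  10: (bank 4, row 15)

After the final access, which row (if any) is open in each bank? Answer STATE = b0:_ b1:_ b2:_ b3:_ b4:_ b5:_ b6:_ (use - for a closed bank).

#0 (6,7) E
#1 (0,10) E
#2 (3,8) E
#3 (5,7) E
#4 (4,13) E
#5 (0,11) C  (was 10)
#6 (6,15) C  (was 7)
#7 (3,8) H  (was 8)
#8 (2,13) E
#9 (2,11) C  (was 13)
#10 (4,15) C  (was 13)

STATE = b0:11 b1:- b2:11 b3:8 b4:15 b5:7 b6:15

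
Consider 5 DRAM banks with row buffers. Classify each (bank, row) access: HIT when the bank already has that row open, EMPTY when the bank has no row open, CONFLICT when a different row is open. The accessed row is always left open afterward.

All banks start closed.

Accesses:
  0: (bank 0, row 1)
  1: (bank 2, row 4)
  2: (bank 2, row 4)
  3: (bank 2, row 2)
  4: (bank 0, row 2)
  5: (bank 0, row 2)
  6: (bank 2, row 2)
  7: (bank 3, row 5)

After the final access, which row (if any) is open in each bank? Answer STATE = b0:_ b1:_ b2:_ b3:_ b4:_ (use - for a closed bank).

STATE = b0:2 b1:- b2:2 b3:5 b4:-

0: bank 0 row 1 — prev None → EMPTY
1: bank 2 row 4 — prev None → EMPTY
2: bank 2 row 4 — prev 4 → HIT
3: bank 2 row 2 — prev 4 → CONFLICT
4: bank 0 row 2 — prev 1 → CONFLICT
5: bank 0 row 2 — prev 2 → HIT
6: bank 2 row 2 — prev 2 → HIT
7: bank 3 row 5 — prev None → EMPTY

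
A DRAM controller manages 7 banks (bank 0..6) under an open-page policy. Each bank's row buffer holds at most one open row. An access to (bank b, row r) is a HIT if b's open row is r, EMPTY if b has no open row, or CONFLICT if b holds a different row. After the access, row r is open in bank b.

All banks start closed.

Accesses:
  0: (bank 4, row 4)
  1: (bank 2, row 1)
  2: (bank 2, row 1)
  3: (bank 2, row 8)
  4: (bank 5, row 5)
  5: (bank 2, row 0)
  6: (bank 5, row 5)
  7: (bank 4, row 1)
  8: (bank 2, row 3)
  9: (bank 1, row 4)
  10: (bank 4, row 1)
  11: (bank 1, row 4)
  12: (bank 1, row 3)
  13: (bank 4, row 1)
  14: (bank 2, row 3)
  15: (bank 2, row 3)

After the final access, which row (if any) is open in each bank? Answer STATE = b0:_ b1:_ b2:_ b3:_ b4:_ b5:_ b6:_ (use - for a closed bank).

0: bank 4 row 4 — prev None → EMPTY
1: bank 2 row 1 — prev None → EMPTY
2: bank 2 row 1 — prev 1 → HIT
3: bank 2 row 8 — prev 1 → CONFLICT
4: bank 5 row 5 — prev None → EMPTY
5: bank 2 row 0 — prev 8 → CONFLICT
6: bank 5 row 5 — prev 5 → HIT
7: bank 4 row 1 — prev 4 → CONFLICT
8: bank 2 row 3 — prev 0 → CONFLICT
9: bank 1 row 4 — prev None → EMPTY
10: bank 4 row 1 — prev 1 → HIT
11: bank 1 row 4 — prev 4 → HIT
12: bank 1 row 3 — prev 4 → CONFLICT
13: bank 4 row 1 — prev 1 → HIT
14: bank 2 row 3 — prev 3 → HIT
15: bank 2 row 3 — prev 3 → HIT

STATE = b0:- b1:3 b2:3 b3:- b4:1 b5:5 b6:-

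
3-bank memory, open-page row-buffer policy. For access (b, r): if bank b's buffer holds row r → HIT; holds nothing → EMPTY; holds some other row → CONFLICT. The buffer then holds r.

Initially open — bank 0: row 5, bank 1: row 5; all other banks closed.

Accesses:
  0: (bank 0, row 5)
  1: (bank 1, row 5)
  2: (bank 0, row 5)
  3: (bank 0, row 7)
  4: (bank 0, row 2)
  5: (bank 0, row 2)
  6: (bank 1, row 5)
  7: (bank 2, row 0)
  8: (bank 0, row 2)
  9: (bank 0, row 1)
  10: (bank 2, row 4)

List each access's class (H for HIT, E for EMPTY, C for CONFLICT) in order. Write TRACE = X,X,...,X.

TRACE = H,H,H,C,C,H,H,E,H,C,C

step 0: bank0 5->5 [HIT]
step 1: bank1 5->5 [HIT]
step 2: bank0 5->5 [HIT]
step 3: bank0 5->7 [CONFLICT]
step 4: bank0 7->2 [CONFLICT]
step 5: bank0 2->2 [HIT]
step 6: bank1 5->5 [HIT]
step 7: bank2 None->0 [EMPTY]
step 8: bank0 2->2 [HIT]
step 9: bank0 2->1 [CONFLICT]
step 10: bank2 0->4 [CONFLICT]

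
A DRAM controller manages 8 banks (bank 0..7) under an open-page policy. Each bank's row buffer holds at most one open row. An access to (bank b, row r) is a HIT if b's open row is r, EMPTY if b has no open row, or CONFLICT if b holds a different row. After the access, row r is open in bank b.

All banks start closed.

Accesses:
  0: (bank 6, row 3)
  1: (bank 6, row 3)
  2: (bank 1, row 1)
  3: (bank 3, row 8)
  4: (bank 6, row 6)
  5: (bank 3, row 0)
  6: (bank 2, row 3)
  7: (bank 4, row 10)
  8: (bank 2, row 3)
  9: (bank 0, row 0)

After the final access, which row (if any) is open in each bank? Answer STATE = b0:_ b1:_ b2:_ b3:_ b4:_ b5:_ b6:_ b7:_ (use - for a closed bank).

  [0] b6 r3: no row ⇒ E
  [1] b6 r3: had r3 ⇒ H
  [2] b1 r1: no row ⇒ E
  [3] b3 r8: no row ⇒ E
  [4] b6 r6: had r3 ⇒ C
  [5] b3 r0: had r8 ⇒ C
  [6] b2 r3: no row ⇒ E
  [7] b4 r10: no row ⇒ E
  [8] b2 r3: had r3 ⇒ H
  [9] b0 r0: no row ⇒ E

STATE = b0:0 b1:1 b2:3 b3:0 b4:10 b5:- b6:6 b7:-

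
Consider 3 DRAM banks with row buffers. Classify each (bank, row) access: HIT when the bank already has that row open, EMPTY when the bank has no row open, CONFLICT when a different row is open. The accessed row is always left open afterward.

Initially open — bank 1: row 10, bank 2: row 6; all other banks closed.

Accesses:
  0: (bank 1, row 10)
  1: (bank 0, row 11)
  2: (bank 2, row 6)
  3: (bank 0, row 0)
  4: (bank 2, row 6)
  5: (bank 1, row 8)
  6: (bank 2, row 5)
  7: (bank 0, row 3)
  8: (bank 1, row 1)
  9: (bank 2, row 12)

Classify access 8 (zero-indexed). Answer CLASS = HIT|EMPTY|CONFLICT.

step 0: bank1 10->10 [HIT]
step 1: bank0 None->11 [EMPTY]
step 2: bank2 6->6 [HIT]
step 3: bank0 11->0 [CONFLICT]
step 4: bank2 6->6 [HIT]
step 5: bank1 10->8 [CONFLICT]
step 6: bank2 6->5 [CONFLICT]
step 7: bank0 0->3 [CONFLICT]
step 8: bank1 8->1 [CONFLICT]
step 9: bank2 5->12 [CONFLICT]

CLASS = CONFLICT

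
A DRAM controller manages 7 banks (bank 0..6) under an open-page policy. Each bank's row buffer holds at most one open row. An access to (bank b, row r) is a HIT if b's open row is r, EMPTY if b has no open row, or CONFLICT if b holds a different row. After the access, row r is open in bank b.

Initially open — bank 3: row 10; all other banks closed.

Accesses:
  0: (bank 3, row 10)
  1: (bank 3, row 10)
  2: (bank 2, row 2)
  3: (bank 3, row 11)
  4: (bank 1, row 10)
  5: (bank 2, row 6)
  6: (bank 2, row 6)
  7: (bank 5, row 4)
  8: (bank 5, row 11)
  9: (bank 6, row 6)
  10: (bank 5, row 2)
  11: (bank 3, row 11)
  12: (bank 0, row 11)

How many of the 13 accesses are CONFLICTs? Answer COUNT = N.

#0 (3,10) H  (was 10)
#1 (3,10) H  (was 10)
#2 (2,2) E
#3 (3,11) C  (was 10)
#4 (1,10) E
#5 (2,6) C  (was 2)
#6 (2,6) H  (was 6)
#7 (5,4) E
#8 (5,11) C  (was 4)
#9 (6,6) E
#10 (5,2) C  (was 11)
#11 (3,11) H  (was 11)
#12 (0,11) E

COUNT = 4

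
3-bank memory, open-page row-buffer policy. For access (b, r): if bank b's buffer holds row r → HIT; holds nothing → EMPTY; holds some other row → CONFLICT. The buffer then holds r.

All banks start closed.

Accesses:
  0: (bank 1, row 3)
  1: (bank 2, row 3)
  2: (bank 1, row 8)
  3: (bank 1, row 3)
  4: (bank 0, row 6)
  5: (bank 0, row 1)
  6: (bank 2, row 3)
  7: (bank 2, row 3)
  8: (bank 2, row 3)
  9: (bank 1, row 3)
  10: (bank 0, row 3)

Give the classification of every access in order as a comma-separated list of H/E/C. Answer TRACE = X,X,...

TRACE = E,E,C,C,E,C,H,H,H,H,C

0: bank 1 row 3 — prev None → EMPTY
1: bank 2 row 3 — prev None → EMPTY
2: bank 1 row 8 — prev 3 → CONFLICT
3: bank 1 row 3 — prev 8 → CONFLICT
4: bank 0 row 6 — prev None → EMPTY
5: bank 0 row 1 — prev 6 → CONFLICT
6: bank 2 row 3 — prev 3 → HIT
7: bank 2 row 3 — prev 3 → HIT
8: bank 2 row 3 — prev 3 → HIT
9: bank 1 row 3 — prev 3 → HIT
10: bank 0 row 3 — prev 1 → CONFLICT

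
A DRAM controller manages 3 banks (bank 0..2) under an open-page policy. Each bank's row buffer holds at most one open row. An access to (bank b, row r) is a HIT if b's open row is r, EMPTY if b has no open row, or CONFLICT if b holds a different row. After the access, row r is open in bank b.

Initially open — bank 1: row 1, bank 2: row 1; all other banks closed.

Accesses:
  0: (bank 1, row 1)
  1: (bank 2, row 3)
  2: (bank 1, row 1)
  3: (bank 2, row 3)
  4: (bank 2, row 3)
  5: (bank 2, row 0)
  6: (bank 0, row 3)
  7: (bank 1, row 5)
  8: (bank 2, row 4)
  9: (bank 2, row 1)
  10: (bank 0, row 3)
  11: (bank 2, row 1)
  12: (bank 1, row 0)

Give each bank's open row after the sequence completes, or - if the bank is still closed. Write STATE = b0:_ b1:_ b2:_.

#0 (1,1) H  (was 1)
#1 (2,3) C  (was 1)
#2 (1,1) H  (was 1)
#3 (2,3) H  (was 3)
#4 (2,3) H  (was 3)
#5 (2,0) C  (was 3)
#6 (0,3) E
#7 (1,5) C  (was 1)
#8 (2,4) C  (was 0)
#9 (2,1) C  (was 4)
#10 (0,3) H  (was 3)
#11 (2,1) H  (was 1)
#12 (1,0) C  (was 5)

STATE = b0:3 b1:0 b2:1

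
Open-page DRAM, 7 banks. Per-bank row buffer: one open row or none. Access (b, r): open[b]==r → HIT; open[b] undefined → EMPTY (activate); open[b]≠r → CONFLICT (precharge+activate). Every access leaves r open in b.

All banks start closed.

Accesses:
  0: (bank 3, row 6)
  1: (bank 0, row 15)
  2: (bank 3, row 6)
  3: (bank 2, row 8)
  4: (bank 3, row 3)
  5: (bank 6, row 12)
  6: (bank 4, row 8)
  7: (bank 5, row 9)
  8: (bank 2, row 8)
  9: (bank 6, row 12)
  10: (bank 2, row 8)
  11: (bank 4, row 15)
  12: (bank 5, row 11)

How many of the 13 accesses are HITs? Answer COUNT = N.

COUNT = 4

step 0: bank3 None->6 [EMPTY]
step 1: bank0 None->15 [EMPTY]
step 2: bank3 6->6 [HIT]
step 3: bank2 None->8 [EMPTY]
step 4: bank3 6->3 [CONFLICT]
step 5: bank6 None->12 [EMPTY]
step 6: bank4 None->8 [EMPTY]
step 7: bank5 None->9 [EMPTY]
step 8: bank2 8->8 [HIT]
step 9: bank6 12->12 [HIT]
step 10: bank2 8->8 [HIT]
step 11: bank4 8->15 [CONFLICT]
step 12: bank5 9->11 [CONFLICT]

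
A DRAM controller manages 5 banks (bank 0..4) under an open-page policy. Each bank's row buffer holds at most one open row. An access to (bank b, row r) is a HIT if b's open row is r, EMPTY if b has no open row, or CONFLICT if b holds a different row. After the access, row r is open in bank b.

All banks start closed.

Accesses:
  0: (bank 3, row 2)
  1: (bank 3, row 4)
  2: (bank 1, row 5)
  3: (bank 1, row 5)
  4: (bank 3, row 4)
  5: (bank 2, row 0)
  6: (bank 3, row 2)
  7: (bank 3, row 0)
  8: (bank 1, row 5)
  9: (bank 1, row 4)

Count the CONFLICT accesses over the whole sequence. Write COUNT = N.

#0 (3,2) E
#1 (3,4) C  (was 2)
#2 (1,5) E
#3 (1,5) H  (was 5)
#4 (3,4) H  (was 4)
#5 (2,0) E
#6 (3,2) C  (was 4)
#7 (3,0) C  (was 2)
#8 (1,5) H  (was 5)
#9 (1,4) C  (was 5)

COUNT = 4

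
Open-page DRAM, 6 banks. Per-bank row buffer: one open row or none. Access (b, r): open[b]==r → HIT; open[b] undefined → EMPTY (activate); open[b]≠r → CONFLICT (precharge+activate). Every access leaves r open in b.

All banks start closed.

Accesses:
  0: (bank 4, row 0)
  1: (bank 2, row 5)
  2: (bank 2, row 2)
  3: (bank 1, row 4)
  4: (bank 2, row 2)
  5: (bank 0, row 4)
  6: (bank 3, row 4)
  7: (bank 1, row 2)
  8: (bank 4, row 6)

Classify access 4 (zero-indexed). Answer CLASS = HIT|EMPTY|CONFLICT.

CLASS = HIT

step 0: bank4 None->0 [EMPTY]
step 1: bank2 None->5 [EMPTY]
step 2: bank2 5->2 [CONFLICT]
step 3: bank1 None->4 [EMPTY]
step 4: bank2 2->2 [HIT]
step 5: bank0 None->4 [EMPTY]
step 6: bank3 None->4 [EMPTY]
step 7: bank1 4->2 [CONFLICT]
step 8: bank4 0->6 [CONFLICT]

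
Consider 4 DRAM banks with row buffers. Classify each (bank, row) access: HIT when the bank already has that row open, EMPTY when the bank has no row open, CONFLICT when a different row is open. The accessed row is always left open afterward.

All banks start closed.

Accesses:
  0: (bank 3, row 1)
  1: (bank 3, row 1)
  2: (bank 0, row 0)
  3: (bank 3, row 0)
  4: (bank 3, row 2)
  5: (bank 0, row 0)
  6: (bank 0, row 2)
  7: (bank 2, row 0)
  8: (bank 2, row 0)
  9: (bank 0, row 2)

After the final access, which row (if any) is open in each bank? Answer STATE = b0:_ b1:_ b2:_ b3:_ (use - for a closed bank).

STATE = b0:2 b1:- b2:0 b3:2

step 0: bank3 None->1 [EMPTY]
step 1: bank3 1->1 [HIT]
step 2: bank0 None->0 [EMPTY]
step 3: bank3 1->0 [CONFLICT]
step 4: bank3 0->2 [CONFLICT]
step 5: bank0 0->0 [HIT]
step 6: bank0 0->2 [CONFLICT]
step 7: bank2 None->0 [EMPTY]
step 8: bank2 0->0 [HIT]
step 9: bank0 2->2 [HIT]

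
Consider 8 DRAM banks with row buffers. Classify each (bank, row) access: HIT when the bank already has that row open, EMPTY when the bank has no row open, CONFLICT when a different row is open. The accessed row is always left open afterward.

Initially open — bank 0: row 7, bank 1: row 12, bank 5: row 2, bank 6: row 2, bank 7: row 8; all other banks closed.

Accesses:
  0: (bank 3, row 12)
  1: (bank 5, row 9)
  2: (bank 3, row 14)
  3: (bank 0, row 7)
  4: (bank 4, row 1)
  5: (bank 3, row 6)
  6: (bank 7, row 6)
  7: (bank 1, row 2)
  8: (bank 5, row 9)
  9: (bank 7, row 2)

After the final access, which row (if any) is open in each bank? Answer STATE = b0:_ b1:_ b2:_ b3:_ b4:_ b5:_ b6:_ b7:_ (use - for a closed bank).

  [0] b3 r12: no row ⇒ E
  [1] b5 r9: had r2 ⇒ C
  [2] b3 r14: had r12 ⇒ C
  [3] b0 r7: had r7 ⇒ H
  [4] b4 r1: no row ⇒ E
  [5] b3 r6: had r14 ⇒ C
  [6] b7 r6: had r8 ⇒ C
  [7] b1 r2: had r12 ⇒ C
  [8] b5 r9: had r9 ⇒ H
  [9] b7 r2: had r6 ⇒ C

STATE = b0:7 b1:2 b2:- b3:6 b4:1 b5:9 b6:2 b7:2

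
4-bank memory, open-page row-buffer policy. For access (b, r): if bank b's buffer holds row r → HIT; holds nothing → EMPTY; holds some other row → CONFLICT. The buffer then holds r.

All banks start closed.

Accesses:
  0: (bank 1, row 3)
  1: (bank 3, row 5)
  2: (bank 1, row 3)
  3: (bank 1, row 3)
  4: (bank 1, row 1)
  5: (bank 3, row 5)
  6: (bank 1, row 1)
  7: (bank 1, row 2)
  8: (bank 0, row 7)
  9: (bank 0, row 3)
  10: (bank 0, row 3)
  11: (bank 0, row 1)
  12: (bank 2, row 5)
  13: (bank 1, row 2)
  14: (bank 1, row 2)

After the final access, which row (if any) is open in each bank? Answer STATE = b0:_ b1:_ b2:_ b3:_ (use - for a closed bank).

STATE = b0:1 b1:2 b2:5 b3:5

0: bank 1 row 3 — prev None → EMPTY
1: bank 3 row 5 — prev None → EMPTY
2: bank 1 row 3 — prev 3 → HIT
3: bank 1 row 3 — prev 3 → HIT
4: bank 1 row 1 — prev 3 → CONFLICT
5: bank 3 row 5 — prev 5 → HIT
6: bank 1 row 1 — prev 1 → HIT
7: bank 1 row 2 — prev 1 → CONFLICT
8: bank 0 row 7 — prev None → EMPTY
9: bank 0 row 3 — prev 7 → CONFLICT
10: bank 0 row 3 — prev 3 → HIT
11: bank 0 row 1 — prev 3 → CONFLICT
12: bank 2 row 5 — prev None → EMPTY
13: bank 1 row 2 — prev 2 → HIT
14: bank 1 row 2 — prev 2 → HIT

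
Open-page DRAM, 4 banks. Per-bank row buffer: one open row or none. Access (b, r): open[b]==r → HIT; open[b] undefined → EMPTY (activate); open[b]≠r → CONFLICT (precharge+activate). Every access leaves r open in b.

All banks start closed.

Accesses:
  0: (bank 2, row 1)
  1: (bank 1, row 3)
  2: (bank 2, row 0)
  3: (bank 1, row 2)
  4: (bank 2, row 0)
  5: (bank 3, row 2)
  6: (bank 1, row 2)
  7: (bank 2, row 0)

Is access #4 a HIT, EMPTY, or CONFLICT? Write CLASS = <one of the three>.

CLASS = HIT

0: bank 2 row 1 — prev None → EMPTY
1: bank 1 row 3 — prev None → EMPTY
2: bank 2 row 0 — prev 1 → CONFLICT
3: bank 1 row 2 — prev 3 → CONFLICT
4: bank 2 row 0 — prev 0 → HIT
5: bank 3 row 2 — prev None → EMPTY
6: bank 1 row 2 — prev 2 → HIT
7: bank 2 row 0 — prev 0 → HIT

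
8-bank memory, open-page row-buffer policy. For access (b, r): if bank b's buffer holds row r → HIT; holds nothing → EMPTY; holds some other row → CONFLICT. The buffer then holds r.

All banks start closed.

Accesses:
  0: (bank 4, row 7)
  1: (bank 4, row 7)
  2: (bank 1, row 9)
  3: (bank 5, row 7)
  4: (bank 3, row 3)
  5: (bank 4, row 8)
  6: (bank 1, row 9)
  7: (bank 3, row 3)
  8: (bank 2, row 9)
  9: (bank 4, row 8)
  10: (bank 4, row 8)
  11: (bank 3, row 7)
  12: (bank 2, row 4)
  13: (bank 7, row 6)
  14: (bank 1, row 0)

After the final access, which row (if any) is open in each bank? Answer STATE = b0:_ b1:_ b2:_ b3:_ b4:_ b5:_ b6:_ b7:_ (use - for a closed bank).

  [0] b4 r7: no row ⇒ E
  [1] b4 r7: had r7 ⇒ H
  [2] b1 r9: no row ⇒ E
  [3] b5 r7: no row ⇒ E
  [4] b3 r3: no row ⇒ E
  [5] b4 r8: had r7 ⇒ C
  [6] b1 r9: had r9 ⇒ H
  [7] b3 r3: had r3 ⇒ H
  [8] b2 r9: no row ⇒ E
  [9] b4 r8: had r8 ⇒ H
  [10] b4 r8: had r8 ⇒ H
  [11] b3 r7: had r3 ⇒ C
  [12] b2 r4: had r9 ⇒ C
  [13] b7 r6: no row ⇒ E
  [14] b1 r0: had r9 ⇒ C

STATE = b0:- b1:0 b2:4 b3:7 b4:8 b5:7 b6:- b7:6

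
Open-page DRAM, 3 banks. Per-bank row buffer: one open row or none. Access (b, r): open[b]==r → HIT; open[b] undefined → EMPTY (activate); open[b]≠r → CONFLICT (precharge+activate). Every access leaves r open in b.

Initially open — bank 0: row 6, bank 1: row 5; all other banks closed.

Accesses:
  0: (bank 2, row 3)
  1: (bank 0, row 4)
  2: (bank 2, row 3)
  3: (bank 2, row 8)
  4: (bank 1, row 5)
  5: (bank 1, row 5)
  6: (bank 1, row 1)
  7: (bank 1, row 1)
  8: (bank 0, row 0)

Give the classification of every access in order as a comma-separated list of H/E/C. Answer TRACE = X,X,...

step 0: bank2 None->3 [EMPTY]
step 1: bank0 6->4 [CONFLICT]
step 2: bank2 3->3 [HIT]
step 3: bank2 3->8 [CONFLICT]
step 4: bank1 5->5 [HIT]
step 5: bank1 5->5 [HIT]
step 6: bank1 5->1 [CONFLICT]
step 7: bank1 1->1 [HIT]
step 8: bank0 4->0 [CONFLICT]

TRACE = E,C,H,C,H,H,C,H,C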